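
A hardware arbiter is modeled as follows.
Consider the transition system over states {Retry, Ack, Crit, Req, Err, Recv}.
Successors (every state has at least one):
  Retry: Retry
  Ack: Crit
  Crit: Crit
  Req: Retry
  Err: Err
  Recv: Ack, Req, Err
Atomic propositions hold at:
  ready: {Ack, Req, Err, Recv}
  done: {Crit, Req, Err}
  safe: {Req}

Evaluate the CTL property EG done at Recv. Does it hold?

No

EG done: greatest fixpoint, start Z0 = {Crit, Req, Err}, keep only states in Sat with some successor in Z. Z1 = {Crit, Err}; fixed.
Sat(EG done) = {Crit, Err}
Recv ∉ Sat(EG done) = {Crit, Err}, so the formula does not hold at Recv.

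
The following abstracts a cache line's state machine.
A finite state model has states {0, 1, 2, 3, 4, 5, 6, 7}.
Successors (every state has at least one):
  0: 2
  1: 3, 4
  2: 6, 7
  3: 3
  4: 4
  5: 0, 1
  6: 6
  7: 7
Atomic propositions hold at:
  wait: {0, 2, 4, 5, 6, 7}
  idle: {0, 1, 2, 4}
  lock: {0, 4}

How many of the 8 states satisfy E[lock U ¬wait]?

2

Sat(¬wait) = {1, 3}
E[lock U ¬wait]: least fixpoint, start Z0 = Sat(¬wait) = {1, 3}, add states in Sat(lock) with some successor in Z. Already a fixed point.
Sat(E[lock U ¬wait]) = {1, 3}
|Sat(E[lock U ¬wait])| = |{1, 3}| = 2.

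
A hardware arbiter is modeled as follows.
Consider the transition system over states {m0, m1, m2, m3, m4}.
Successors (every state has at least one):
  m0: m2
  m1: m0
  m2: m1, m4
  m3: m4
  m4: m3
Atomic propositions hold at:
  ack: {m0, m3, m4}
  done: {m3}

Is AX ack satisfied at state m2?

Sat(AX ack) = {s : every successor in {m0, m3, m4}} = {m1, m3, m4}
m2 ∉ Sat(AX ack) = {m1, m3, m4}, so the formula does not hold at m2.

No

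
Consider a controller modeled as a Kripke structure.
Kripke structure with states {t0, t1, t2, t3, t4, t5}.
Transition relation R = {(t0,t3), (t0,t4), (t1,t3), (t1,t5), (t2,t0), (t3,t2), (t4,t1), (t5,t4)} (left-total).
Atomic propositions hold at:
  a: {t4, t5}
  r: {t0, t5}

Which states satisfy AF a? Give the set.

AF a: least fixpoint, start Z0 = {t4, t5}, add states with every successor in Z. Already a fixed point.
Sat(AF a) = {t4, t5}

{t4, t5}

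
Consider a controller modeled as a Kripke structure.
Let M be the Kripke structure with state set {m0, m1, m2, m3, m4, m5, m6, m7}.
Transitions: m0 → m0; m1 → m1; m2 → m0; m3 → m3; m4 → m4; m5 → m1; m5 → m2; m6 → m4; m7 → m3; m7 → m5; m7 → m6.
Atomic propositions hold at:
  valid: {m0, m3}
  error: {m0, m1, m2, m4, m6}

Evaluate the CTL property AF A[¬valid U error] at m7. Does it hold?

No

Sat(¬valid) = {m1, m2, m4, m5, m6, m7}
A[¬valid U error]: least fixpoint, start Z0 = Sat(error) = {m0, m1, m2, m4, m6}, add states in Sat(¬valid) with every successor in Z. Z1 = {m0, m1, m2, m4, m5, m6}; fixed.
Sat(A[¬valid U error]) = {m0, m1, m2, m4, m5, m6}
AF A[¬valid U error]: least fixpoint, start Z0 = {m0, m1, m2, m4, m5, m6}, add states with every successor in Z. Already a fixed point.
Sat(AF A[¬valid U error]) = {m0, m1, m2, m4, m5, m6}
m7 ∉ Sat(AF A[¬valid U error]) = {m0, m1, m2, m4, m5, m6}, so the formula does not hold at m7.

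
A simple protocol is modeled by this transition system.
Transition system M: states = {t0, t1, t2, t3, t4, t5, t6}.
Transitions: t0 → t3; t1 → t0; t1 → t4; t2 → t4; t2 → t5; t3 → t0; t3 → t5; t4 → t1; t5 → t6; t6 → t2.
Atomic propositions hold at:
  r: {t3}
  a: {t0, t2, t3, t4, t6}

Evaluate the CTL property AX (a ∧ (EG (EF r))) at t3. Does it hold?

No

EF r: least fixpoint, start Z0 = {t3}, add states with some successor in Z. Z1 = {t0, t3}; Z2 = {t0, t1, t3}; Z3 = {t0, t1, t3, t4}; Z4 = {t0, t1, t2, t3, t4}; Z5 = {t0, t1, t2, t3, t4, t6}; Z6 = {t0, t1, t2, t3, t4, t5, t6}; fixed.
Sat(EF r) = {t0, t1, t2, t3, t4, t5, t6}
EG (EF r): greatest fixpoint, start Z0 = {t0, t1, t2, t3, t4, t5, t6}, keep only states in Sat with some successor in Z. Already a fixed point.
Sat(EG (EF r)) = {t0, t1, t2, t3, t4, t5, t6}
Sat(a ∧ (EG (EF r))) = {t0, t2, t3, t4, t6}
Sat(AX (a ∧ (EG (EF r)))) = {s : every successor in {t0, t2, t3, t4, t6}} = {t0, t1, t5, t6}
t3 ∉ Sat(AX (a ∧ (EG (EF r)))) = {t0, t1, t5, t6}, so the formula does not hold at t3.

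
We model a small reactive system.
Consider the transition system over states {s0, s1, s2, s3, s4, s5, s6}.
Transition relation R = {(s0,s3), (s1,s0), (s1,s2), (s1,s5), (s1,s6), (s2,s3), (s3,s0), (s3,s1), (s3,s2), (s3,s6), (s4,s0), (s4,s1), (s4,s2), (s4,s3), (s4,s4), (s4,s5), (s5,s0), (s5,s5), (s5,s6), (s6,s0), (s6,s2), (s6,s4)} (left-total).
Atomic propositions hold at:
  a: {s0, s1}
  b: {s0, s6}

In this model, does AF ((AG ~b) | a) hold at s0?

Sat(~b) = {s1, s2, s3, s4, s5}
AG ~b: greatest fixpoint, start Z0 = {s1, s2, s3, s4, s5}, keep only states in Sat with every successor in Z. Z1 = {s2}; Z2 = ∅; fixed.
Sat(AG ~b) = ∅
Sat((AG ~b) | a) = {s0, s1}
AF ((AG ~b) | a): least fixpoint, start Z0 = {s0, s1}, add states with every successor in Z. Already a fixed point.
Sat(AF ((AG ~b) | a)) = {s0, s1}
s0 ∈ Sat(AF ((AG ~b) | a)) = {s0, s1}, so the formula holds at s0.

Yes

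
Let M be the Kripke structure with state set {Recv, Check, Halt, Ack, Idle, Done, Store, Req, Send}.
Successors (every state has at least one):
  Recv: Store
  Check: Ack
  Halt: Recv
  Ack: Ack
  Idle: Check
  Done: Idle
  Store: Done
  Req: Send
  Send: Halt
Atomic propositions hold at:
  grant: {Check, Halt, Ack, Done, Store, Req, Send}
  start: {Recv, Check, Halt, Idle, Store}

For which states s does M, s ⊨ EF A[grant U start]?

A[grant U start]: least fixpoint, start Z0 = Sat(start) = {Recv, Check, Halt, Idle, Store}, add states in Sat(grant) with every successor in Z. Z1 = {Recv, Check, Halt, Idle, Done, Store, Send}; Z2 = {Recv, Check, Halt, Idle, Done, Store, Req, Send}; fixed.
Sat(A[grant U start]) = {Recv, Check, Halt, Idle, Done, Store, Req, Send}
EF A[grant U start]: least fixpoint, start Z0 = {Recv, Check, Halt, Idle, Done, Store, Req, Send}, add states with some successor in Z. Already a fixed point.
Sat(EF A[grant U start]) = {Recv, Check, Halt, Idle, Done, Store, Req, Send}

{Recv, Check, Halt, Idle, Done, Store, Req, Send}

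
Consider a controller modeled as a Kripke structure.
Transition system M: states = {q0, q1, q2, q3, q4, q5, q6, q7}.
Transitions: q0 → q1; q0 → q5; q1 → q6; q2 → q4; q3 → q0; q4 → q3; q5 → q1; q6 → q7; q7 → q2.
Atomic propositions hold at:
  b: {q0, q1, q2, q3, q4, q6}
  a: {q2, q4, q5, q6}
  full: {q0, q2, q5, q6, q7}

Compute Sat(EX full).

{q0, q1, q3, q6, q7}

Sat(EX full) = {s : some successor in {q0, q2, q5, q6, q7}} = {q0, q1, q3, q6, q7}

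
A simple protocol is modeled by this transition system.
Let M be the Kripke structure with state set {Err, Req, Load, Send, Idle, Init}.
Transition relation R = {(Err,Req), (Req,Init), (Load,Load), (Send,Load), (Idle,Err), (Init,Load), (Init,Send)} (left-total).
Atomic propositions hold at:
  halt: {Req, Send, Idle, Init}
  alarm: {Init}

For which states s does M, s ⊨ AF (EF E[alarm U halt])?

{Err, Req, Send, Idle, Init}

E[alarm U halt]: least fixpoint, start Z0 = Sat(halt) = {Req, Send, Idle, Init}, add states in Sat(alarm) with some successor in Z. Already a fixed point.
Sat(E[alarm U halt]) = {Req, Send, Idle, Init}
EF E[alarm U halt]: least fixpoint, start Z0 = {Req, Send, Idle, Init}, add states with some successor in Z. Z1 = {Err, Req, Send, Idle, Init}; fixed.
Sat(EF E[alarm U halt]) = {Err, Req, Send, Idle, Init}
AF (EF E[alarm U halt]): least fixpoint, start Z0 = {Err, Req, Send, Idle, Init}, add states with every successor in Z. Already a fixed point.
Sat(AF (EF E[alarm U halt])) = {Err, Req, Send, Idle, Init}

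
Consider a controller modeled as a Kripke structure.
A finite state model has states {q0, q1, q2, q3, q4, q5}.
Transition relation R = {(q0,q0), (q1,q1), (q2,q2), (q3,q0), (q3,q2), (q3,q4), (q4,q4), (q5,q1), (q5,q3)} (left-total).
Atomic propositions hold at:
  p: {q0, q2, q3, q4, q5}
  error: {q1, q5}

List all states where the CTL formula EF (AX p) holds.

Sat(AX p) = {s : every successor in {q0, q2, q3, q4, q5}} = {q0, q2, q3, q4}
EF (AX p): least fixpoint, start Z0 = {q0, q2, q3, q4}, add states with some successor in Z. Z1 = {q0, q2, q3, q4, q5}; fixed.
Sat(EF (AX p)) = {q0, q2, q3, q4, q5}

{q0, q2, q3, q4, q5}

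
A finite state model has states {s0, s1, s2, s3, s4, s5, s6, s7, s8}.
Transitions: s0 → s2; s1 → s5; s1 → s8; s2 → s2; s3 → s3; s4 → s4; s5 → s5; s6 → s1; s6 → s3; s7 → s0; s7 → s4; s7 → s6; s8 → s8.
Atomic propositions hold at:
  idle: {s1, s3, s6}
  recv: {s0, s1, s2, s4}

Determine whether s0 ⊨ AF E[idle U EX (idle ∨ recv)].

Sat(idle ∨ recv) = {s0, s1, s2, s3, s4, s6}
Sat(EX (idle ∨ recv)) = {s : some successor in {s0, s1, s2, s3, s4, s6}} = {s0, s2, s3, s4, s6, s7}
E[idle U EX (idle ∨ recv)]: least fixpoint, start Z0 = Sat(EX (idle ∨ recv)) = {s0, s2, s3, s4, s6, s7}, add states in Sat(idle) with some successor in Z. Already a fixed point.
Sat(E[idle U EX (idle ∨ recv)]) = {s0, s2, s3, s4, s6, s7}
AF E[idle U EX (idle ∨ recv)]: least fixpoint, start Z0 = {s0, s2, s3, s4, s6, s7}, add states with every successor in Z. Already a fixed point.
Sat(AF E[idle U EX (idle ∨ recv)]) = {s0, s2, s3, s4, s6, s7}
s0 ∈ Sat(AF E[idle U EX (idle ∨ recv)]) = {s0, s2, s3, s4, s6, s7}, so the formula holds at s0.

Yes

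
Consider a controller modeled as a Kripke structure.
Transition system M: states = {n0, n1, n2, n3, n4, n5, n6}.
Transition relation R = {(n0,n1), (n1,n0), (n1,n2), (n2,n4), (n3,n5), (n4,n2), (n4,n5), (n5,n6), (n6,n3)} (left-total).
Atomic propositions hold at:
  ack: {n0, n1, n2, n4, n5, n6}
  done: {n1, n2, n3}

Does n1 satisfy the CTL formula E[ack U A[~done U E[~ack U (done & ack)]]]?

Yes

Sat(~done) = {n0, n4, n5, n6}
Sat(~ack) = {n3}
Sat(done & ack) = {n1, n2}
E[~ack U (done & ack)]: least fixpoint, start Z0 = Sat((done & ack)) = {n1, n2}, add states in Sat(~ack) with some successor in Z. Already a fixed point.
Sat(E[~ack U (done & ack)]) = {n1, n2}
A[~done U E[~ack U (done & ack)]]: least fixpoint, start Z0 = Sat(E[~ack U (done & ack)]) = {n1, n2}, add states in Sat(~done) with every successor in Z. Z1 = {n0, n1, n2}; fixed.
Sat(A[~done U E[~ack U (done & ack)]]) = {n0, n1, n2}
E[ack U A[~done U E[~ack U (done & ack)]]]: least fixpoint, start Z0 = Sat(A[~done U E[~ack U (done & ack)]]) = {n0, n1, n2}, add states in Sat(ack) with some successor in Z. Z1 = {n0, n1, n2, n4}; fixed.
Sat(E[ack U A[~done U E[~ack U (done & ack)]]]) = {n0, n1, n2, n4}
n1 ∈ Sat(E[ack U A[~done U E[~ack U (done & ack)]]]) = {n0, n1, n2, n4}, so the formula holds at n1.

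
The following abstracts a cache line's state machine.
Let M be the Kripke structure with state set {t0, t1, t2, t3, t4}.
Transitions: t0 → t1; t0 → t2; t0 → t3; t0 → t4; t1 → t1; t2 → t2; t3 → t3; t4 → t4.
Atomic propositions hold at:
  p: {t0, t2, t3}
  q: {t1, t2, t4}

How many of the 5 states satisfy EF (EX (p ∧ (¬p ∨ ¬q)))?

Sat(¬p) = {t1, t4}
Sat(¬q) = {t0, t3}
Sat(¬p ∨ ¬q) = {t0, t1, t3, t4}
Sat(p ∧ (¬p ∨ ¬q)) = {t0, t3}
Sat(EX (p ∧ (¬p ∨ ¬q))) = {s : some successor in {t0, t3}} = {t0, t3}
EF (EX (p ∧ (¬p ∨ ¬q))): least fixpoint, start Z0 = {t0, t3}, add states with some successor in Z. Already a fixed point.
Sat(EF (EX (p ∧ (¬p ∨ ¬q)))) = {t0, t3}
|Sat(EF (EX (p ∧ (¬p ∨ ¬q))))| = |{t0, t3}| = 2.

2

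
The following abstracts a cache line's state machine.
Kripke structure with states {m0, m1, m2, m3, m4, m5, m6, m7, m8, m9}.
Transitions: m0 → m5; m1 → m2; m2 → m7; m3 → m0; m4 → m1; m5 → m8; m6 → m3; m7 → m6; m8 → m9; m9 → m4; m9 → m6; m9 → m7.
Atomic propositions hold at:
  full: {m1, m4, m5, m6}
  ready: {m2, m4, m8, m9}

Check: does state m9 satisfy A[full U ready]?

A[full U ready]: least fixpoint, start Z0 = Sat(ready) = {m2, m4, m8, m9}, add states in Sat(full) with every successor in Z. Z1 = {m1, m2, m4, m5, m8, m9}; fixed.
Sat(A[full U ready]) = {m1, m2, m4, m5, m8, m9}
m9 ∈ Sat(A[full U ready]) = {m1, m2, m4, m5, m8, m9}, so the formula holds at m9.

Yes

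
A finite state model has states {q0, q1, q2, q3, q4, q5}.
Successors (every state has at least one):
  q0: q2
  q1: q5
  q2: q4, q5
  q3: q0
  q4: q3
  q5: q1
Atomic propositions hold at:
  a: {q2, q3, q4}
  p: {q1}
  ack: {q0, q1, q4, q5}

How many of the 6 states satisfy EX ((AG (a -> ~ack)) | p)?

3

Sat(~ack) = {q2, q3}
Sat(a -> ~ack) = {q0, q1, q2, q3, q5}
AG (a -> ~ack): greatest fixpoint, start Z0 = {q0, q1, q2, q3, q5}, keep only states in Sat with every successor in Z. Z1 = {q0, q1, q3, q5}; Z2 = {q1, q3, q5}; Z3 = {q1, q5}; fixed.
Sat(AG (a -> ~ack)) = {q1, q5}
Sat((AG (a -> ~ack)) | p) = {q1, q5}
Sat(EX ((AG (a -> ~ack)) | p)) = {s : some successor in {q1, q5}} = {q1, q2, q5}
|Sat(EX ((AG (a -> ~ack)) | p))| = |{q1, q2, q5}| = 3.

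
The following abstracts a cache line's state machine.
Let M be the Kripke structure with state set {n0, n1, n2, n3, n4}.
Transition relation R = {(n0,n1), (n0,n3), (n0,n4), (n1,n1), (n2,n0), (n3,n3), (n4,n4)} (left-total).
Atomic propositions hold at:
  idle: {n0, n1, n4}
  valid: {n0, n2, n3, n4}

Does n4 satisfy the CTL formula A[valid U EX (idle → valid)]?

Yes

Sat(idle → valid) = {n0, n2, n3, n4}
Sat(EX (idle → valid)) = {s : some successor in {n0, n2, n3, n4}} = {n0, n2, n3, n4}
A[valid U EX (idle → valid)]: least fixpoint, start Z0 = Sat(EX (idle → valid)) = {n0, n2, n3, n4}, add states in Sat(valid) with every successor in Z. Already a fixed point.
Sat(A[valid U EX (idle → valid)]) = {n0, n2, n3, n4}
n4 ∈ Sat(A[valid U EX (idle → valid)]) = {n0, n2, n3, n4}, so the formula holds at n4.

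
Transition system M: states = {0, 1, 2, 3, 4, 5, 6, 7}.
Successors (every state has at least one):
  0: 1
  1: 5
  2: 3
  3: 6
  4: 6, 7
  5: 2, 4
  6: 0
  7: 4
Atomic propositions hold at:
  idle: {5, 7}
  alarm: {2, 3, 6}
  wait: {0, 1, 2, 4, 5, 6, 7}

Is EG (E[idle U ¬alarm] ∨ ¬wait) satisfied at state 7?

Sat(¬alarm) = {0, 1, 4, 5, 7}
E[idle U ¬alarm]: least fixpoint, start Z0 = Sat(¬alarm) = {0, 1, 4, 5, 7}, add states in Sat(idle) with some successor in Z. Already a fixed point.
Sat(E[idle U ¬alarm]) = {0, 1, 4, 5, 7}
Sat(¬wait) = {3}
Sat(E[idle U ¬alarm] ∨ ¬wait) = {0, 1, 3, 4, 5, 7}
EG (E[idle U ¬alarm] ∨ ¬wait): greatest fixpoint, start Z0 = {0, 1, 3, 4, 5, 7}, keep only states in Sat with some successor in Z. Z1 = {0, 1, 4, 5, 7}; fixed.
Sat(EG (E[idle U ¬alarm] ∨ ¬wait)) = {0, 1, 4, 5, 7}
7 ∈ Sat(EG (E[idle U ¬alarm] ∨ ¬wait)) = {0, 1, 4, 5, 7}, so the formula holds at 7.

Yes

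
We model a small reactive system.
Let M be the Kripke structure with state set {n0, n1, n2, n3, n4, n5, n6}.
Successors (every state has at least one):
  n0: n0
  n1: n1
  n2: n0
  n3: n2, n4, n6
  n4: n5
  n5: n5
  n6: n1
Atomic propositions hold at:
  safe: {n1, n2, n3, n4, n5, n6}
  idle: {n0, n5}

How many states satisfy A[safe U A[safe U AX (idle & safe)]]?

Sat(idle & safe) = {n5}
Sat(AX (idle & safe)) = {s : every successor in {n5}} = {n4, n5}
A[safe U AX (idle & safe)]: least fixpoint, start Z0 = Sat(AX (idle & safe)) = {n4, n5}, add states in Sat(safe) with every successor in Z. Already a fixed point.
Sat(A[safe U AX (idle & safe)]) = {n4, n5}
A[safe U A[safe U AX (idle & safe)]]: least fixpoint, start Z0 = Sat(A[safe U AX (idle & safe)]) = {n4, n5}, add states in Sat(safe) with every successor in Z. Already a fixed point.
Sat(A[safe U A[safe U AX (idle & safe)]]) = {n4, n5}
|Sat(A[safe U A[safe U AX (idle & safe)]])| = |{n4, n5}| = 2.

2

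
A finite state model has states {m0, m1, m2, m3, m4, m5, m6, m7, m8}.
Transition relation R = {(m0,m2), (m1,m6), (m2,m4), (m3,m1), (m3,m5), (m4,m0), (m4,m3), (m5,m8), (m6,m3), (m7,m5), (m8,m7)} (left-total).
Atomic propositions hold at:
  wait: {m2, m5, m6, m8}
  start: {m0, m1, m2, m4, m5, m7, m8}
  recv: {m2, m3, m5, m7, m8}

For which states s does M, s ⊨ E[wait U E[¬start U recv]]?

Sat(¬start) = {m3, m6}
E[¬start U recv]: least fixpoint, start Z0 = Sat(recv) = {m2, m3, m5, m7, m8}, add states in Sat(¬start) with some successor in Z. Z1 = {m2, m3, m5, m6, m7, m8}; fixed.
Sat(E[¬start U recv]) = {m2, m3, m5, m6, m7, m8}
E[wait U E[¬start U recv]]: least fixpoint, start Z0 = Sat(E[¬start U recv]) = {m2, m3, m5, m6, m7, m8}, add states in Sat(wait) with some successor in Z. Already a fixed point.
Sat(E[wait U E[¬start U recv]]) = {m2, m3, m5, m6, m7, m8}

{m2, m3, m5, m6, m7, m8}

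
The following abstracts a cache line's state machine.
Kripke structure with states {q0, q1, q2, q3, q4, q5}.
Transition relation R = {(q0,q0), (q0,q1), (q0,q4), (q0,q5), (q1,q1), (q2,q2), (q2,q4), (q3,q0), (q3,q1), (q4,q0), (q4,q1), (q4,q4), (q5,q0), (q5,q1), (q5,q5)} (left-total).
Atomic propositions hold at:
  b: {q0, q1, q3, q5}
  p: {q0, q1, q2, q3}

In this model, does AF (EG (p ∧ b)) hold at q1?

Sat(p ∧ b) = {q0, q1, q3}
EG (p ∧ b): greatest fixpoint, start Z0 = {q0, q1, q3}, keep only states in Sat with some successor in Z. Already a fixed point.
Sat(EG (p ∧ b)) = {q0, q1, q3}
AF (EG (p ∧ b)): least fixpoint, start Z0 = {q0, q1, q3}, add states with every successor in Z. Already a fixed point.
Sat(AF (EG (p ∧ b))) = {q0, q1, q3}
q1 ∈ Sat(AF (EG (p ∧ b))) = {q0, q1, q3}, so the formula holds at q1.

Yes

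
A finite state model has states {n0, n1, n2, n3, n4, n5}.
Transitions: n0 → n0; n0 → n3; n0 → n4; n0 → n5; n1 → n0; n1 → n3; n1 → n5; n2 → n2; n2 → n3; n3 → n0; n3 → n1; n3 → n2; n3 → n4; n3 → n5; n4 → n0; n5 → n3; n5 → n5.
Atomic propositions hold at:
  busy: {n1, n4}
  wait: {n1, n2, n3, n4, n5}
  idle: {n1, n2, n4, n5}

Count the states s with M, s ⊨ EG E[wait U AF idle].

4

AF idle: least fixpoint, start Z0 = {n1, n2, n4, n5}, add states with every successor in Z. Already a fixed point.
Sat(AF idle) = {n1, n2, n4, n5}
E[wait U AF idle]: least fixpoint, start Z0 = Sat(AF idle) = {n1, n2, n4, n5}, add states in Sat(wait) with some successor in Z. Z1 = {n1, n2, n3, n4, n5}; fixed.
Sat(E[wait U AF idle]) = {n1, n2, n3, n4, n5}
EG E[wait U AF idle]: greatest fixpoint, start Z0 = {n1, n2, n3, n4, n5}, keep only states in Sat with some successor in Z. Z1 = {n1, n2, n3, n5}; fixed.
Sat(EG E[wait U AF idle]) = {n1, n2, n3, n5}
|Sat(EG E[wait U AF idle])| = |{n1, n2, n3, n5}| = 4.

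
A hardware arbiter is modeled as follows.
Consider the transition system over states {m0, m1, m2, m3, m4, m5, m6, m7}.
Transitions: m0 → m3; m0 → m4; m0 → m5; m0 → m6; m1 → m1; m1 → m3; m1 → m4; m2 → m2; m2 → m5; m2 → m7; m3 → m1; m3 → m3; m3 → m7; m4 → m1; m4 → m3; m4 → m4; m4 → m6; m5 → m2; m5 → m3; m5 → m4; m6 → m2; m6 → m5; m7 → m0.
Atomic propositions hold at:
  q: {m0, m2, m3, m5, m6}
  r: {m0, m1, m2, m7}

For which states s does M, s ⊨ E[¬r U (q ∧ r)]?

Sat(¬r) = {m3, m4, m5, m6}
Sat(q ∧ r) = {m0, m2}
E[¬r U (q ∧ r)]: least fixpoint, start Z0 = Sat((q ∧ r)) = {m0, m2}, add states in Sat(¬r) with some successor in Z. Z1 = {m0, m2, m5, m6}; Z2 = {m0, m2, m4, m5, m6}; fixed.
Sat(E[¬r U (q ∧ r)]) = {m0, m2, m4, m5, m6}

{m0, m2, m4, m5, m6}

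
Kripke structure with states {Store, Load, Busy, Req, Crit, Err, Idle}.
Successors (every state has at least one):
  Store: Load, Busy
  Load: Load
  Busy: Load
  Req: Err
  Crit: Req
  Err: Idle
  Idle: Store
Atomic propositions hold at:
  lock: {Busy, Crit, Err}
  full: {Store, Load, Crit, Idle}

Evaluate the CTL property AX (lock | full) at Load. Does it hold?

Sat(lock | full) = {Store, Load, Busy, Crit, Err, Idle}
Sat(AX (lock | full)) = {s : every successor in {Store, Load, Busy, Crit, Err, Idle}} = {Store, Load, Busy, Req, Err, Idle}
Load ∈ Sat(AX (lock | full)) = {Store, Load, Busy, Req, Err, Idle}, so the formula holds at Load.

Yes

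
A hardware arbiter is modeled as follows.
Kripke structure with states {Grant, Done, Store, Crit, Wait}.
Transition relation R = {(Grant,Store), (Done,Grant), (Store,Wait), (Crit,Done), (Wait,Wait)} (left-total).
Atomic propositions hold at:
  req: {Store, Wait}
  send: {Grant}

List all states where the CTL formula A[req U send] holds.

{Grant}

A[req U send]: least fixpoint, start Z0 = Sat(send) = {Grant}, add states in Sat(req) with every successor in Z. Already a fixed point.
Sat(A[req U send]) = {Grant}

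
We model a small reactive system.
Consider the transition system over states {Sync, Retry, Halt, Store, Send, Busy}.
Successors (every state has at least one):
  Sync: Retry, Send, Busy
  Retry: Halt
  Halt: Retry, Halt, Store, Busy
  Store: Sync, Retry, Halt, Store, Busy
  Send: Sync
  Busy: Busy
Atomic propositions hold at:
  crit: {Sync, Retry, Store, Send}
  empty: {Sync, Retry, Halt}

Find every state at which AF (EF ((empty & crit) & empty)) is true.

{Sync, Retry, Halt, Store, Send}

Sat(empty & crit) = {Sync, Retry}
Sat((empty & crit) & empty) = {Sync, Retry}
EF ((empty & crit) & empty): least fixpoint, start Z0 = {Sync, Retry}, add states with some successor in Z. Z1 = {Sync, Retry, Halt, Store, Send}; fixed.
Sat(EF ((empty & crit) & empty)) = {Sync, Retry, Halt, Store, Send}
AF (EF ((empty & crit) & empty)): least fixpoint, start Z0 = {Sync, Retry, Halt, Store, Send}, add states with every successor in Z. Already a fixed point.
Sat(AF (EF ((empty & crit) & empty))) = {Sync, Retry, Halt, Store, Send}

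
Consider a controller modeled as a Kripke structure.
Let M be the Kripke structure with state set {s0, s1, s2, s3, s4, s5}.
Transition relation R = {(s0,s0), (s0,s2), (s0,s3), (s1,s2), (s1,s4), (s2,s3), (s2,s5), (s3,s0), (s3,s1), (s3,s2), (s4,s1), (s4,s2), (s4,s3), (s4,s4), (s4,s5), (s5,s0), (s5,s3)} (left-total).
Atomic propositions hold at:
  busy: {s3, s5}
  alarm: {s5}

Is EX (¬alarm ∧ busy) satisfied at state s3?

No

Sat(¬alarm) = {s0, s1, s2, s3, s4}
Sat(¬alarm ∧ busy) = {s3}
Sat(EX (¬alarm ∧ busy)) = {s : some successor in {s3}} = {s0, s2, s4, s5}
s3 ∉ Sat(EX (¬alarm ∧ busy)) = {s0, s2, s4, s5}, so the formula does not hold at s3.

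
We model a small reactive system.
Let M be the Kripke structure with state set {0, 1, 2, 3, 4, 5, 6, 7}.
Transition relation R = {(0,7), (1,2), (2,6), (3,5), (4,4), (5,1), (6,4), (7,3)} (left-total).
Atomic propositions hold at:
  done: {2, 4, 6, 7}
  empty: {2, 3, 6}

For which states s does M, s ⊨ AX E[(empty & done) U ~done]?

Sat(empty & done) = {2, 6}
Sat(~done) = {0, 1, 3, 5}
E[(empty & done) U ~done]: least fixpoint, start Z0 = Sat(~done) = {0, 1, 3, 5}, add states in Sat(empty & done) with some successor in Z. Already a fixed point.
Sat(E[(empty & done) U ~done]) = {0, 1, 3, 5}
Sat(AX E[(empty & done) U ~done]) = {s : every successor in {0, 1, 3, 5}} = {3, 5, 7}

{3, 5, 7}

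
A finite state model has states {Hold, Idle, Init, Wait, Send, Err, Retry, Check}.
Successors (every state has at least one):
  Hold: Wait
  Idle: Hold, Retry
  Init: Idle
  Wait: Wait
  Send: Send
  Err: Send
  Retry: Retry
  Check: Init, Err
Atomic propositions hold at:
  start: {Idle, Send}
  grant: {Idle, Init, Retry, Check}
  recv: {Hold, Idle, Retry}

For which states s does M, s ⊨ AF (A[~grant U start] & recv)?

{Idle, Init}

Sat(~grant) = {Hold, Wait, Send, Err}
A[~grant U start]: least fixpoint, start Z0 = Sat(start) = {Idle, Send}, add states in Sat(~grant) with every successor in Z. Z1 = {Idle, Send, Err}; fixed.
Sat(A[~grant U start]) = {Idle, Send, Err}
Sat(A[~grant U start] & recv) = {Idle}
AF (A[~grant U start] & recv): least fixpoint, start Z0 = {Idle}, add states with every successor in Z. Z1 = {Idle, Init}; fixed.
Sat(AF (A[~grant U start] & recv)) = {Idle, Init}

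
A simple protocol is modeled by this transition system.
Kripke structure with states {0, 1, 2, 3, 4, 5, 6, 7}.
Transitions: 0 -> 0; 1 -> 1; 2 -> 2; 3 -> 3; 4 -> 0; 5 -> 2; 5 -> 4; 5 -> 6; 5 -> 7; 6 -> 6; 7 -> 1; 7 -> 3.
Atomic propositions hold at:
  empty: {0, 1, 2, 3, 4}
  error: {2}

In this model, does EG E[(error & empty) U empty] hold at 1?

Yes

Sat(error & empty) = {2}
E[(error & empty) U empty]: least fixpoint, start Z0 = Sat(empty) = {0, 1, 2, 3, 4}, add states in Sat(error & empty) with some successor in Z. Already a fixed point.
Sat(E[(error & empty) U empty]) = {0, 1, 2, 3, 4}
EG E[(error & empty) U empty]: greatest fixpoint, start Z0 = {0, 1, 2, 3, 4}, keep only states in Sat with some successor in Z. Already a fixed point.
Sat(EG E[(error & empty) U empty]) = {0, 1, 2, 3, 4}
1 ∈ Sat(EG E[(error & empty) U empty]) = {0, 1, 2, 3, 4}, so the formula holds at 1.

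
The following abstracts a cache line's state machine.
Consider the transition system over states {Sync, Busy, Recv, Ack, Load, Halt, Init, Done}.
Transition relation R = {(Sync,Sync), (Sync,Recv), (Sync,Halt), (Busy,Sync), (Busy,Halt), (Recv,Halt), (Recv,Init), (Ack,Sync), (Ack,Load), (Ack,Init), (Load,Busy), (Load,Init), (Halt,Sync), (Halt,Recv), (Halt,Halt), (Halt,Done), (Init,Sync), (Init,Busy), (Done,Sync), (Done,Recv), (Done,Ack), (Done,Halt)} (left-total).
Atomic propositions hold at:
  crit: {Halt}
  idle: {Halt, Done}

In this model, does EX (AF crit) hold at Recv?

Yes

AF crit: least fixpoint, start Z0 = {Halt}, add states with every successor in Z. Already a fixed point.
Sat(AF crit) = {Halt}
Sat(EX (AF crit)) = {s : some successor in {Halt}} = {Sync, Busy, Recv, Halt, Done}
Recv ∈ Sat(EX (AF crit)) = {Sync, Busy, Recv, Halt, Done}, so the formula holds at Recv.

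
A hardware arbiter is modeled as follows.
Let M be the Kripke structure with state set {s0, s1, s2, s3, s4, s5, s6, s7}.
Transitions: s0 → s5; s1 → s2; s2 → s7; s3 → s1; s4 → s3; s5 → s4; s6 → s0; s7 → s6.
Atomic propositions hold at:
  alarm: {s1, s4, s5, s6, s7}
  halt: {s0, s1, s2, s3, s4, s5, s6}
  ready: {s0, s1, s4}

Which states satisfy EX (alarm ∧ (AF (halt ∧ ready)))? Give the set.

Sat(halt ∧ ready) = {s0, s1, s4}
AF (halt ∧ ready): least fixpoint, start Z0 = {s0, s1, s4}, add states with every successor in Z. Z1 = {s0, s1, s3, s4, s5, s6}; Z2 = {s0, s1, s3, s4, s5, s6, s7}; Z3 = {s0, s1, s2, s3, s4, s5, s6, s7}; fixed.
Sat(AF (halt ∧ ready)) = {s0, s1, s2, s3, s4, s5, s6, s7}
Sat(alarm ∧ (AF (halt ∧ ready))) = {s1, s4, s5, s6, s7}
Sat(EX (alarm ∧ (AF (halt ∧ ready)))) = {s : some successor in {s1, s4, s5, s6, s7}} = {s0, s2, s3, s5, s7}

{s0, s2, s3, s5, s7}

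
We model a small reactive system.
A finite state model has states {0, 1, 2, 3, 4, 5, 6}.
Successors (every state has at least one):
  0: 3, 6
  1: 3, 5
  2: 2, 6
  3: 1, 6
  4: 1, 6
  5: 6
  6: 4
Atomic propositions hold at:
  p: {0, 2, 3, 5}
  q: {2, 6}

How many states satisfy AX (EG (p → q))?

3

Sat(p → q) = {1, 2, 4, 6}
EG (p → q): greatest fixpoint, start Z0 = {1, 2, 4, 6}, keep only states in Sat with some successor in Z. Z1 = {2, 4, 6}; fixed.
Sat(EG (p → q)) = {2, 4, 6}
Sat(AX (EG (p → q))) = {s : every successor in {2, 4, 6}} = {2, 5, 6}
|Sat(AX (EG (p → q)))| = |{2, 5, 6}| = 3.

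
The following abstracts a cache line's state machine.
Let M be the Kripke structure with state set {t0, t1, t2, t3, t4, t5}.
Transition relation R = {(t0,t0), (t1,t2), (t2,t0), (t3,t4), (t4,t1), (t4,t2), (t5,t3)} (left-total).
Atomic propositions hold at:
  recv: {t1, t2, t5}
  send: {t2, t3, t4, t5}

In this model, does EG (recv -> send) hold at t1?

Sat(recv -> send) = {t0, t2, t3, t4, t5}
EG (recv -> send): greatest fixpoint, start Z0 = {t0, t2, t3, t4, t5}, keep only states in Sat with some successor in Z. Already a fixed point.
Sat(EG (recv -> send)) = {t0, t2, t3, t4, t5}
t1 ∉ Sat(EG (recv -> send)) = {t0, t2, t3, t4, t5}, so the formula does not hold at t1.

No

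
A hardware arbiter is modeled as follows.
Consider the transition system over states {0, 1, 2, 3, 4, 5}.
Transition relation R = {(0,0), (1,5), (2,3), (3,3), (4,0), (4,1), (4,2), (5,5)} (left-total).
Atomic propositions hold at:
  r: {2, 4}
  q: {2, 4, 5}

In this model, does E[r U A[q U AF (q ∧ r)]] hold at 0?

Sat(q ∧ r) = {2, 4}
AF (q ∧ r): least fixpoint, start Z0 = {2, 4}, add states with every successor in Z. Already a fixed point.
Sat(AF (q ∧ r)) = {2, 4}
A[q U AF (q ∧ r)]: least fixpoint, start Z0 = Sat(AF (q ∧ r)) = {2, 4}, add states in Sat(q) with every successor in Z. Already a fixed point.
Sat(A[q U AF (q ∧ r)]) = {2, 4}
E[r U A[q U AF (q ∧ r)]]: least fixpoint, start Z0 = Sat(A[q U AF (q ∧ r)]) = {2, 4}, add states in Sat(r) with some successor in Z. Already a fixed point.
Sat(E[r U A[q U AF (q ∧ r)]]) = {2, 4}
0 ∉ Sat(E[r U A[q U AF (q ∧ r)]]) = {2, 4}, so the formula does not hold at 0.

No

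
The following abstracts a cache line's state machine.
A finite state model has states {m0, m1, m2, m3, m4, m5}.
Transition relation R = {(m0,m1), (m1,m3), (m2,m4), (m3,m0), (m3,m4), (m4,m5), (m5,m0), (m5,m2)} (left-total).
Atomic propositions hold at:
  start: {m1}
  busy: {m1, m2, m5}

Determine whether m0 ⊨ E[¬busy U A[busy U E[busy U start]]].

Sat(¬busy) = {m0, m3, m4}
E[busy U start]: least fixpoint, start Z0 = Sat(start) = {m1}, add states in Sat(busy) with some successor in Z. Already a fixed point.
Sat(E[busy U start]) = {m1}
A[busy U E[busy U start]]: least fixpoint, start Z0 = Sat(E[busy U start]) = {m1}, add states in Sat(busy) with every successor in Z. Already a fixed point.
Sat(A[busy U E[busy U start]]) = {m1}
E[¬busy U A[busy U E[busy U start]]]: least fixpoint, start Z0 = Sat(A[busy U E[busy U start]]) = {m1}, add states in Sat(¬busy) with some successor in Z. Z1 = {m0, m1}; Z2 = {m0, m1, m3}; fixed.
Sat(E[¬busy U A[busy U E[busy U start]]]) = {m0, m1, m3}
m0 ∈ Sat(E[¬busy U A[busy U E[busy U start]]]) = {m0, m1, m3}, so the formula holds at m0.

Yes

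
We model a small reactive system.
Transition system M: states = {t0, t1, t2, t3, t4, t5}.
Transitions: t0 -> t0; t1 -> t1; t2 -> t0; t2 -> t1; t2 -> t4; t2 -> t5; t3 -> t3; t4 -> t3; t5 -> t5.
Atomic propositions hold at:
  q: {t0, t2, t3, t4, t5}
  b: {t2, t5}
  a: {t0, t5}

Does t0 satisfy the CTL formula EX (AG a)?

AG a: greatest fixpoint, start Z0 = {t0, t5}, keep only states in Sat with every successor in Z. Already a fixed point.
Sat(AG a) = {t0, t5}
Sat(EX (AG a)) = {s : some successor in {t0, t5}} = {t0, t2, t5}
t0 ∈ Sat(EX (AG a)) = {t0, t2, t5}, so the formula holds at t0.

Yes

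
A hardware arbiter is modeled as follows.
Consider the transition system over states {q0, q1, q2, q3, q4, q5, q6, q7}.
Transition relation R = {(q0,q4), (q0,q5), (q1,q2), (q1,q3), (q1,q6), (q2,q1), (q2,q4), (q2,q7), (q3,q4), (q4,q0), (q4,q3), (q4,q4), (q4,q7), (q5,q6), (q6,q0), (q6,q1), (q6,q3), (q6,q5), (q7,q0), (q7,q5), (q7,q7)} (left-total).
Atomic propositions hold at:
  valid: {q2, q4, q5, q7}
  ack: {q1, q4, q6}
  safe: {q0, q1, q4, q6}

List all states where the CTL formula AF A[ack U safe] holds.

{q0, q1, q3, q4, q5, q6}

A[ack U safe]: least fixpoint, start Z0 = Sat(safe) = {q0, q1, q4, q6}, add states in Sat(ack) with every successor in Z. Already a fixed point.
Sat(A[ack U safe]) = {q0, q1, q4, q6}
AF A[ack U safe]: least fixpoint, start Z0 = {q0, q1, q4, q6}, add states with every successor in Z. Z1 = {q0, q1, q3, q4, q5, q6}; fixed.
Sat(AF A[ack U safe]) = {q0, q1, q3, q4, q5, q6}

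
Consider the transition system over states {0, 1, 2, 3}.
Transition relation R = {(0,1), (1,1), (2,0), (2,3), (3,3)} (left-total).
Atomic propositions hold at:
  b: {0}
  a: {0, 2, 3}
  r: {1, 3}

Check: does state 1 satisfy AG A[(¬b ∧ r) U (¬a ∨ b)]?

Yes

Sat(¬b) = {1, 2, 3}
Sat(¬b ∧ r) = {1, 3}
Sat(¬a) = {1}
Sat(¬a ∨ b) = {0, 1}
A[(¬b ∧ r) U (¬a ∨ b)]: least fixpoint, start Z0 = Sat((¬a ∨ b)) = {0, 1}, add states in Sat(¬b ∧ r) with every successor in Z. Already a fixed point.
Sat(A[(¬b ∧ r) U (¬a ∨ b)]) = {0, 1}
AG A[(¬b ∧ r) U (¬a ∨ b)]: greatest fixpoint, start Z0 = {0, 1}, keep only states in Sat with every successor in Z. Already a fixed point.
Sat(AG A[(¬b ∧ r) U (¬a ∨ b)]) = {0, 1}
1 ∈ Sat(AG A[(¬b ∧ r) U (¬a ∨ b)]) = {0, 1}, so the formula holds at 1.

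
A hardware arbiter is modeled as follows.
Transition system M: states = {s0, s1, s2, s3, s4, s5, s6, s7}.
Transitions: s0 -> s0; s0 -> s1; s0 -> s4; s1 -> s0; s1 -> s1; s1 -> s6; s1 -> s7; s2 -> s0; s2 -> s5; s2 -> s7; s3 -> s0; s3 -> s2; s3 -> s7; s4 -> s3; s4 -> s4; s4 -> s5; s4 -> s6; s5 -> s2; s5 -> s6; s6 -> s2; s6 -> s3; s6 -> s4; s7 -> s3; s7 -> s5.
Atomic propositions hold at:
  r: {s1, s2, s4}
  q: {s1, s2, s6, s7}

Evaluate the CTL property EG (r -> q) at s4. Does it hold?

No

Sat(r -> q) = {s0, s1, s2, s3, s5, s6, s7}
EG (r -> q): greatest fixpoint, start Z0 = {s0, s1, s2, s3, s5, s6, s7}, keep only states in Sat with some successor in Z. Already a fixed point.
Sat(EG (r -> q)) = {s0, s1, s2, s3, s5, s6, s7}
s4 ∉ Sat(EG (r -> q)) = {s0, s1, s2, s3, s5, s6, s7}, so the formula does not hold at s4.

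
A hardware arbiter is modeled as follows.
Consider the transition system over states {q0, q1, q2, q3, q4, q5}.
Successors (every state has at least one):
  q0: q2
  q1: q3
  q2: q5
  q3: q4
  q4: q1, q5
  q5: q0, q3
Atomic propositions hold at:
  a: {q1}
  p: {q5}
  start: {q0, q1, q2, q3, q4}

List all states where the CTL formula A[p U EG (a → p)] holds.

Sat(a → p) = {q0, q2, q3, q4, q5}
EG (a → p): greatest fixpoint, start Z0 = {q0, q2, q3, q4, q5}, keep only states in Sat with some successor in Z. Already a fixed point.
Sat(EG (a → p)) = {q0, q2, q3, q4, q5}
A[p U EG (a → p)]: least fixpoint, start Z0 = Sat(EG (a → p)) = {q0, q2, q3, q4, q5}, add states in Sat(p) with every successor in Z. Already a fixed point.
Sat(A[p U EG (a → p)]) = {q0, q2, q3, q4, q5}

{q0, q2, q3, q4, q5}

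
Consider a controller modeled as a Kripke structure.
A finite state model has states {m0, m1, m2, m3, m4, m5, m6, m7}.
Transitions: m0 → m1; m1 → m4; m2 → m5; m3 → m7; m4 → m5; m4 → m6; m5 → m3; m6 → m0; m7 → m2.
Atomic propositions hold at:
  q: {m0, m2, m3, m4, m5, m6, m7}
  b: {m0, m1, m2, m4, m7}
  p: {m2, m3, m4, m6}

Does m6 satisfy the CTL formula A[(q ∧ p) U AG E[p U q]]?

No

Sat(q ∧ p) = {m2, m3, m4, m6}
E[p U q]: least fixpoint, start Z0 = Sat(q) = {m0, m2, m3, m4, m5, m6, m7}, add states in Sat(p) with some successor in Z. Already a fixed point.
Sat(E[p U q]) = {m0, m2, m3, m4, m5, m6, m7}
AG E[p U q]: greatest fixpoint, start Z0 = {m0, m2, m3, m4, m5, m6, m7}, keep only states in Sat with every successor in Z. Z1 = {m2, m3, m4, m5, m6, m7}; Z2 = {m2, m3, m4, m5, m7}; Z3 = {m2, m3, m5, m7}; fixed.
Sat(AG E[p U q]) = {m2, m3, m5, m7}
A[(q ∧ p) U AG E[p U q]]: least fixpoint, start Z0 = Sat(AG E[p U q]) = {m2, m3, m5, m7}, add states in Sat(q ∧ p) with every successor in Z. Already a fixed point.
Sat(A[(q ∧ p) U AG E[p U q]]) = {m2, m3, m5, m7}
m6 ∉ Sat(A[(q ∧ p) U AG E[p U q]]) = {m2, m3, m5, m7}, so the formula does not hold at m6.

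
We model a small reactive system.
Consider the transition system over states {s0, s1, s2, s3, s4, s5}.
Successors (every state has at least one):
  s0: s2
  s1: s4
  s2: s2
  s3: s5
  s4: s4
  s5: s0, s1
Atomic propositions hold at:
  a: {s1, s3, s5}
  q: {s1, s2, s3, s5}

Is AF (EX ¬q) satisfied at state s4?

Yes

Sat(¬q) = {s0, s4}
Sat(EX ¬q) = {s : some successor in {s0, s4}} = {s1, s4, s5}
AF (EX ¬q): least fixpoint, start Z0 = {s1, s4, s5}, add states with every successor in Z. Z1 = {s1, s3, s4, s5}; fixed.
Sat(AF (EX ¬q)) = {s1, s3, s4, s5}
s4 ∈ Sat(AF (EX ¬q)) = {s1, s3, s4, s5}, so the formula holds at s4.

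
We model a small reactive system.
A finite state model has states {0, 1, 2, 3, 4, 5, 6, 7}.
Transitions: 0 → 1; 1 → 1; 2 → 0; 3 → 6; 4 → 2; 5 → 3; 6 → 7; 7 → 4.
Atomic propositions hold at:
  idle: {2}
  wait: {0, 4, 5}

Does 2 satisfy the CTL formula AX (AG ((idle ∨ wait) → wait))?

Sat(idle ∨ wait) = {0, 2, 4, 5}
Sat((idle ∨ wait) → wait) = {0, 1, 3, 4, 5, 6, 7}
AG ((idle ∨ wait) → wait): greatest fixpoint, start Z0 = {0, 1, 3, 4, 5, 6, 7}, keep only states in Sat with every successor in Z. Z1 = {0, 1, 3, 5, 6, 7}; Z2 = {0, 1, 3, 5, 6}; Z3 = {0, 1, 3, 5}; Z4 = {0, 1, 5}; Z5 = {0, 1}; fixed.
Sat(AG ((idle ∨ wait) → wait)) = {0, 1}
Sat(AX (AG ((idle ∨ wait) → wait))) = {s : every successor in {0, 1}} = {0, 1, 2}
2 ∈ Sat(AX (AG ((idle ∨ wait) → wait))) = {0, 1, 2}, so the formula holds at 2.

Yes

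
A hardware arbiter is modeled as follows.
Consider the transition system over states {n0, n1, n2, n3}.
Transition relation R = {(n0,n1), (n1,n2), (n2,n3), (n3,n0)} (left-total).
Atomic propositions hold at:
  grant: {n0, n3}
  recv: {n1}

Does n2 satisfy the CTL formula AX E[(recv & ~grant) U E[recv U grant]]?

Yes

Sat(~grant) = {n1, n2}
Sat(recv & ~grant) = {n1}
E[recv U grant]: least fixpoint, start Z0 = Sat(grant) = {n0, n3}, add states in Sat(recv) with some successor in Z. Already a fixed point.
Sat(E[recv U grant]) = {n0, n3}
E[(recv & ~grant) U E[recv U grant]]: least fixpoint, start Z0 = Sat(E[recv U grant]) = {n0, n3}, add states in Sat(recv & ~grant) with some successor in Z. Already a fixed point.
Sat(E[(recv & ~grant) U E[recv U grant]]) = {n0, n3}
Sat(AX E[(recv & ~grant) U E[recv U grant]]) = {s : every successor in {n0, n3}} = {n2, n3}
n2 ∈ Sat(AX E[(recv & ~grant) U E[recv U grant]]) = {n2, n3}, so the formula holds at n2.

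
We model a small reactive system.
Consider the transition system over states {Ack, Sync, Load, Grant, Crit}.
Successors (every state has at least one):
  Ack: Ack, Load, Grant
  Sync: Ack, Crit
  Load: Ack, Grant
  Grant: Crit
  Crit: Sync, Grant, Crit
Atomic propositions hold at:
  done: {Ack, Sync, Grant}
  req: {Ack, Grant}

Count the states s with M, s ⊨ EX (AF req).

4

AF req: least fixpoint, start Z0 = {Ack, Grant}, add states with every successor in Z. Z1 = {Ack, Load, Grant}; fixed.
Sat(AF req) = {Ack, Load, Grant}
Sat(EX (AF req)) = {s : some successor in {Ack, Load, Grant}} = {Ack, Sync, Load, Crit}
|Sat(EX (AF req))| = |{Ack, Sync, Load, Crit}| = 4.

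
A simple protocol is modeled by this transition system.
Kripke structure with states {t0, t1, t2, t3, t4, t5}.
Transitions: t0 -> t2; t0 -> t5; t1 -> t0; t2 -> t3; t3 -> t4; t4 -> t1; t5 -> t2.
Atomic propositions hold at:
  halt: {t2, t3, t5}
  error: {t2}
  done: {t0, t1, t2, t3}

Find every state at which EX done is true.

Sat(EX done) = {s : some successor in {t0, t1, t2, t3}} = {t0, t1, t2, t4, t5}

{t0, t1, t2, t4, t5}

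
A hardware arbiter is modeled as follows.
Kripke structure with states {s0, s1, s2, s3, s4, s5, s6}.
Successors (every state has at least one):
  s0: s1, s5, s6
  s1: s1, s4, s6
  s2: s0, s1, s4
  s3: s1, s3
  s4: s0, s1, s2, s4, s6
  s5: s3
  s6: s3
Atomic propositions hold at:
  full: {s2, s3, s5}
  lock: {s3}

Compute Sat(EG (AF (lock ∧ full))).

{s3, s5, s6}

Sat(lock ∧ full) = {s3}
AF (lock ∧ full): least fixpoint, start Z0 = {s3}, add states with every successor in Z. Z1 = {s3, s5, s6}; fixed.
Sat(AF (lock ∧ full)) = {s3, s5, s6}
EG (AF (lock ∧ full)): greatest fixpoint, start Z0 = {s3, s5, s6}, keep only states in Sat with some successor in Z. Already a fixed point.
Sat(EG (AF (lock ∧ full))) = {s3, s5, s6}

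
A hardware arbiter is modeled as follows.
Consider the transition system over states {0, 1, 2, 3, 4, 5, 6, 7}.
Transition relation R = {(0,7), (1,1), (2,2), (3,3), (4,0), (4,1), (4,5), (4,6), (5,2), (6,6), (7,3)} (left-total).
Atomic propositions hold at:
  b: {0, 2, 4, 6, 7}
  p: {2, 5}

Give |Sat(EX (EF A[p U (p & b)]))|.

Sat(p & b) = {2}
A[p U (p & b)]: least fixpoint, start Z0 = Sat((p & b)) = {2}, add states in Sat(p) with every successor in Z. Z1 = {2, 5}; fixed.
Sat(A[p U (p & b)]) = {2, 5}
EF A[p U (p & b)]: least fixpoint, start Z0 = {2, 5}, add states with some successor in Z. Z1 = {2, 4, 5}; fixed.
Sat(EF A[p U (p & b)]) = {2, 4, 5}
Sat(EX (EF A[p U (p & b)])) = {s : some successor in {2, 4, 5}} = {2, 4, 5}
|Sat(EX (EF A[p U (p & b)]))| = |{2, 4, 5}| = 3.

3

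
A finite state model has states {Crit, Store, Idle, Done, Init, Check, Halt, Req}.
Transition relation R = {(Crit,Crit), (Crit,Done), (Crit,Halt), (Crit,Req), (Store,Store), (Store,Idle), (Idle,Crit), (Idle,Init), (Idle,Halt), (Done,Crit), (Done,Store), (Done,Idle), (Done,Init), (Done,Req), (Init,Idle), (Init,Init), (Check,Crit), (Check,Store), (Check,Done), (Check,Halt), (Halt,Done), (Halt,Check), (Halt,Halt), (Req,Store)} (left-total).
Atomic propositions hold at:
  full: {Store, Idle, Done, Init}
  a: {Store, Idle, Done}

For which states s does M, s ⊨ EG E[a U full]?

E[a U full]: least fixpoint, start Z0 = Sat(full) = {Store, Idle, Done, Init}, add states in Sat(a) with some successor in Z. Already a fixed point.
Sat(E[a U full]) = {Store, Idle, Done, Init}
EG E[a U full]: greatest fixpoint, start Z0 = {Store, Idle, Done, Init}, keep only states in Sat with some successor in Z. Already a fixed point.
Sat(EG E[a U full]) = {Store, Idle, Done, Init}

{Store, Idle, Done, Init}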